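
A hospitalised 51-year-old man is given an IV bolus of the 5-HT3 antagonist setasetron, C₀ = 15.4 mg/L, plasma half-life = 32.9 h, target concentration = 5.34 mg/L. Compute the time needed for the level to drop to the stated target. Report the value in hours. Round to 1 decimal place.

50.3 h

k = ln2 / t½ = 0.693147 / 32.9 = 0.02107 h⁻¹
t = ln(C₀ / C) / k = ln(15.40 / 5.34) / 0.02107
  = ln(2.884) / 0.02107 = 1.059 / 0.02107 = 50.26 h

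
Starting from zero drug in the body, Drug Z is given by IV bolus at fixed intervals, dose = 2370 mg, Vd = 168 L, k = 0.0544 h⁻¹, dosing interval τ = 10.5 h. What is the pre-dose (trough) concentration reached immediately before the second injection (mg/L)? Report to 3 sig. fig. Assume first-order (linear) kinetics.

7.97 mg/L

C₀ per dose = Dose / Vd = 2370 / 168 = 14.11 mg/L
Fraction remaining after one interval: r = e^(−kτ) = e^(−0.05440 × 10.5) = 0.5648
Before dose 2, 1 dose has been given (aged 1τ).
C_trough = C₀ × r = 14.11 × 0.5648 = 7.969 mg/L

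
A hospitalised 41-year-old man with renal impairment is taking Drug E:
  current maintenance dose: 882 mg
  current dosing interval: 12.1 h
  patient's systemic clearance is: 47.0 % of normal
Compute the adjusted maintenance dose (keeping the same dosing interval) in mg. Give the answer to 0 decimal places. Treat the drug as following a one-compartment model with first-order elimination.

To keep the same average steady-state level, dosing rate must scale with clearance.
CL ratio = 47.0 / 100 = 0.4700
New dose (same interval) = 882 × 0.4700 = 414.5 mg

415 mg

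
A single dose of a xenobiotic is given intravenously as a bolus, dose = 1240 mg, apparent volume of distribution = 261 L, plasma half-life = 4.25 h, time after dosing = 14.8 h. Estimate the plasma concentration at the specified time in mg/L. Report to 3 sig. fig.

0.425 mg/L

C₀ = Dose / Vd = 1240 / 261 = 4.751 mg/L
k = ln2 / t½ = 0.693147 / 4.25 = 0.1631 h⁻¹
C = C₀ · e^(−k·t) = 4.751 × e^(−0.1631 × 14.8)
  = 4.751 × 0.08947 = 0.4251 mg/L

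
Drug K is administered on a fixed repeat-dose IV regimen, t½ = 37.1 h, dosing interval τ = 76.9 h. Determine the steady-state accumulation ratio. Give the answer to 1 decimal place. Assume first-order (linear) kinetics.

k = ln2 / t½ = 0.693147 / 37.1 = 0.01868 h⁻¹
e^(−kτ) = e^(−0.01868 × 76.9) = 0.2378
Accumulation ratio R = 1 / (1 − e^(−kτ)) = 1 / (1 − 0.2378) = 1.312

1.3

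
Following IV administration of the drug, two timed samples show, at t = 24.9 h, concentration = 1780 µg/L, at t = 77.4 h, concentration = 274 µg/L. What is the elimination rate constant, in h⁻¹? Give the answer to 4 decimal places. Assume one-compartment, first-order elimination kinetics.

0.0356 h⁻¹

k = ln(C₁/C₂) / (t₂ − t₁) = ln(1780/274) / (77.4 − 24.9)
  = 1.871 / 52.50 = 0.03564 h⁻¹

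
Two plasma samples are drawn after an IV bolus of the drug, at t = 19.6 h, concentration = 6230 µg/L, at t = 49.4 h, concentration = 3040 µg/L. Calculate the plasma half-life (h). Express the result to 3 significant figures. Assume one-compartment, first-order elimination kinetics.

k = ln(C₁/C₂) / (t₂ − t₁) = ln(6230/3040) / (49.4 − 19.6)
  = 0.7175 / 29.80 = 0.02408 h⁻¹
t½ = ln2 / k = 0.693147 / 0.02408 = 28.79 h

28.8 h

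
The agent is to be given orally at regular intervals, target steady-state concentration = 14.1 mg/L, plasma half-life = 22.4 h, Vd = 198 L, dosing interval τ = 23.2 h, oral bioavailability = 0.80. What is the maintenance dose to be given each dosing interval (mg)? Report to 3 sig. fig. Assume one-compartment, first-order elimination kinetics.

k = ln2 / t½ = 0.693147 / 22.4 = 0.03094 h⁻¹
CL = k × Vd = 0.03094 × 198 = 6.126 L/h
At steady state, F × (Dose/τ) = Css × CL.
Dose = Css × CL × τ / F = 14.1 × 6.126 × 23.2 / 0.80 = 2505 mg

2510 mg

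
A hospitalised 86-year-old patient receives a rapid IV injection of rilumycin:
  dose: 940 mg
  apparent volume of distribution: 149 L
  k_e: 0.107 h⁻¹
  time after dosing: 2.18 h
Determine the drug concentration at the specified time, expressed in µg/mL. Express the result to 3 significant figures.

5.00 µg/mL

C₀ = Dose / Vd = 940.0 / 149 = 6.309 mg/L
C = C₀ · e^(−k·t) = 6.309 × e^(−0.1070 × 2.18)
  = 6.309 × 0.7919 = 4.996 mg/L
(4.996 mg/L = 4.996 µg/mL)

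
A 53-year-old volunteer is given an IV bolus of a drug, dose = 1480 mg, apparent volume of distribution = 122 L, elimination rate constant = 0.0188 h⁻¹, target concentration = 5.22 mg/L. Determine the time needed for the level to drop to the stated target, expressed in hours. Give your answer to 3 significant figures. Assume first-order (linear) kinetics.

44.9 h

C₀ = Dose / Vd = 1480 / 122 = 12.13 mg/L
t = ln(C₀ / C) / k = ln(12.13 / 5.22) / 0.01880
  = ln(2.324) / 0.01880 = 0.8433 / 0.01880 = 44.86 h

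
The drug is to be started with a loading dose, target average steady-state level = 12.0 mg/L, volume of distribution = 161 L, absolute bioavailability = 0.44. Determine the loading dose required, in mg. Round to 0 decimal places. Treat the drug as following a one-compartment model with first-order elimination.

LD = Css × Vd / F = 12.0 × 161 / 0.44 = 4391 mg

4391 mg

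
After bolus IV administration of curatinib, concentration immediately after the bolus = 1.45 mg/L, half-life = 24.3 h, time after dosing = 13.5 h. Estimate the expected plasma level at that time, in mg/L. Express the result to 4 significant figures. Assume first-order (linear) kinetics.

0.9866 mg/L

k = ln2 / t½ = 0.693147 / 24.3 = 0.02852 h⁻¹
C = C₀ · e^(−k·t) = 1.450 × e^(−0.02852 × 13.5)
  = 1.450 × 0.6804 = 0.9866 mg/L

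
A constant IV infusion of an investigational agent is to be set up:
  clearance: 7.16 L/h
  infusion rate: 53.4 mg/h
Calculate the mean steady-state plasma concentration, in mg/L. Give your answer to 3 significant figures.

At steady state Css = R₀ / CL = 53.4 / 7.160 = 7.458 mg/L

7.46 mg/L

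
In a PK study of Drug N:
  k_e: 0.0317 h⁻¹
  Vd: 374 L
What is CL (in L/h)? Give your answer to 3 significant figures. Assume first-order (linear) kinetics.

CL = k × Vd = 0.0317 × 374 = 11.86 L/h

11.9 L/h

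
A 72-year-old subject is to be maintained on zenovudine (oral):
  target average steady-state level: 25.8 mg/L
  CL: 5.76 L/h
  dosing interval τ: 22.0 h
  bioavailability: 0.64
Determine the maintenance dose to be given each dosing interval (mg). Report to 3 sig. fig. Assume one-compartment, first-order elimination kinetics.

5110 mg

At steady state, F × (Dose/τ) = Css × CL.
Dose = Css × CL × τ / F = 25.8 × 5.760 × 22.0 / 0.64 = 5108 mg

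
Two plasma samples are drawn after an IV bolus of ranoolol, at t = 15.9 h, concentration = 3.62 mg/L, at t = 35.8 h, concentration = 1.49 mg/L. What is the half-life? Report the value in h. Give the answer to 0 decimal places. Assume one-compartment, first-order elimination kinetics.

16 h

k = ln(C₁/C₂) / (t₂ − t₁) = ln(3.62/1.49) / (35.8 − 15.9)
  = 0.8877 / 19.90 = 0.04461 h⁻¹
t½ = ln2 / k = 0.693147 / 0.04461 = 15.54 h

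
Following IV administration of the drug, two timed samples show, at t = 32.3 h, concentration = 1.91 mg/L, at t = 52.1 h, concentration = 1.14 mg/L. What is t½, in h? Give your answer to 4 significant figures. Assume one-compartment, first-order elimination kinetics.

k = ln(C₁/C₂) / (t₂ − t₁) = ln(1.91/1.14) / (52.1 − 32.3)
  = 0.5161 / 19.80 = 0.02607 h⁻¹
t½ = ln2 / k = 0.693147 / 0.02607 = 26.59 h

26.59 h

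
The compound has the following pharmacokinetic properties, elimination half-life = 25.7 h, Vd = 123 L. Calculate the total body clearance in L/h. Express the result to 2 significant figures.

k = ln2 / t½ = 0.693147 / 25.7 = 0.02697 h⁻¹
CL = k × Vd = 0.02697 × 123 = 3.317 L/h

3.3 L/h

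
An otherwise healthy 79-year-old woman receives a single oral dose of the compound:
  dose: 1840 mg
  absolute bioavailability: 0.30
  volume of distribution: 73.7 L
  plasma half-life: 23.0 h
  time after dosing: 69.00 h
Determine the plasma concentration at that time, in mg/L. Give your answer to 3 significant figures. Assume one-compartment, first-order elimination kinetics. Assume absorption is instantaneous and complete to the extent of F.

0.936 mg/L

Amount reaching circulation = F × Dose = 0.30 × 1840 = 552.0 mg
C₀ = F·Dose / Vd = 552.0 / 73.7 = 7.490 mg/L
k = ln2 / t½ = 0.693147 / 23.0 = 0.03014 h⁻¹
t / t½ = 69.00 / 23.0 = 3 half-lives
C = C₀ × (1/2)^3 = 7.490 × 0.1250 = 0.9363 mg/L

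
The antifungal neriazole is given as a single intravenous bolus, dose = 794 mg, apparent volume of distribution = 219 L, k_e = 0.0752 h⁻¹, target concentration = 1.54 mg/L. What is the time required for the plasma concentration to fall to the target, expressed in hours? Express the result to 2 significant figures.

11 h

C₀ = Dose / Vd = 794.0 / 219 = 3.626 mg/L
t = ln(C₀ / C) / k = ln(3.626 / 1.54) / 0.07520
  = ln(2.355) / 0.07520 = 0.8565 / 0.07520 = 11.39 h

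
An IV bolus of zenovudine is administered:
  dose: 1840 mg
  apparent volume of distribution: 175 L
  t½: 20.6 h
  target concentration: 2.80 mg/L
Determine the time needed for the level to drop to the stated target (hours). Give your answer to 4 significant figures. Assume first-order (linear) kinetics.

C₀ = Dose / Vd = 1840 / 175 = 10.51 mg/L
k = ln2 / t½ = 0.693147 / 20.6 = 0.03365 h⁻¹
t = ln(C₀ / C) / k = ln(10.51 / 2.80) / 0.03365
  = ln(3.754) / 0.03365 = 1.323 / 0.03365 = 39.32 h

39.32 h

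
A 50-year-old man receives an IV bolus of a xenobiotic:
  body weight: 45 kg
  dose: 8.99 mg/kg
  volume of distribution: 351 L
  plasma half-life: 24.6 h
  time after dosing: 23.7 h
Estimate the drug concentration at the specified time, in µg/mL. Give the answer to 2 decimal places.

Total dose = 8.99 × 45 = 404.6 mg
C₀ = Dose / Vd = 404.6 / 351 = 1.153 mg/L
k = ln2 / t½ = 0.693147 / 24.6 = 0.02818 h⁻¹
C = C₀ · e^(−k·t) = 1.153 × e^(−0.02818 × 23.7)
  = 1.153 × 0.5128 = 0.5913 mg/L
(0.5913 mg/L = 0.5913 µg/mL)

0.59 µg/mL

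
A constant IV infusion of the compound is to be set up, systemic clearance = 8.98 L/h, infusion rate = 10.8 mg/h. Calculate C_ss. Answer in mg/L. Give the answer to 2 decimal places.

1.20 mg/L

At steady state Css = R₀ / CL = 10.8 / 8.980 = 1.203 mg/L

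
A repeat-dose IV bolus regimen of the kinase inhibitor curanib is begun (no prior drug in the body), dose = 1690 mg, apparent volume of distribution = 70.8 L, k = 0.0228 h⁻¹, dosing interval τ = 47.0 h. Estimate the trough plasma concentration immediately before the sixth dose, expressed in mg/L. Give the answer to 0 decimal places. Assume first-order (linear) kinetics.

C₀ per dose = Dose / Vd = 1690 / 70.8 = 23.87 mg/L
Fraction remaining after one interval: r = e^(−kτ) = e^(−0.02280 × 47.0) = 0.3425
Before dose 6, 5 doses have been given (aged 1τ, 2τ, 3τ, 4τ, 5τ).
C_trough = C₀ × (r + r² + … + r^5) = C₀ × r(1−r^5)/(1−r)
        = 23.87 × 0.3425 × (1 − 0.004713) / (1 − 0.3425) = 12.38 mg/L

12 mg/L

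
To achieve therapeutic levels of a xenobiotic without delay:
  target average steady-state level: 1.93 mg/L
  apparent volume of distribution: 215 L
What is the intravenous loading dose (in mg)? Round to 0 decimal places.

415 mg

LD = Css × Vd = 1.93 × 215 = 415.0 mg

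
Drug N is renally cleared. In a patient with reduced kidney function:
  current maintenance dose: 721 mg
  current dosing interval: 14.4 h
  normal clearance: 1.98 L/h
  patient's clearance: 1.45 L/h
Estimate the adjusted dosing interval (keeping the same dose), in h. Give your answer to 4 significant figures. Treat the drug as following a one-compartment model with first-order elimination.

To keep the same average steady-state level, dosing rate must scale with clearance.
CL ratio = 1.45 / 1.98 = 0.7323
New interval (same dose) = 14.4 / 0.7323 = 19.66 h

19.66 h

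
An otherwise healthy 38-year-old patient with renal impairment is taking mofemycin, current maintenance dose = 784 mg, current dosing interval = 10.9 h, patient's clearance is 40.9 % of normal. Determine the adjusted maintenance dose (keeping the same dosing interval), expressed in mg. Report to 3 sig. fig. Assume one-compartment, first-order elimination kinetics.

To keep the same average steady-state level, dosing rate must scale with clearance.
CL ratio = 40.9 / 100 = 0.4090
New dose (same interval) = 784 × 0.4090 = 320.7 mg

321 mg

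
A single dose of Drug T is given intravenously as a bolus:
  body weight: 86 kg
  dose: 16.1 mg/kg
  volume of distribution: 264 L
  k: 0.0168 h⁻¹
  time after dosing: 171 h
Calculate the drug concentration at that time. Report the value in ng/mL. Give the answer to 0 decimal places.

Total dose = 16.1 × 86 = 1385 mg
C₀ = Dose / Vd = 1385 / 264 = 5.246 mg/L
C = C₀ · e^(−k·t) = 5.246 × e^(−0.01680 × 171)
  = 5.246 × 0.05654 = 0.2966 mg/L
Convert: 0.2966 mg/L × 1000 = 296.6 ng/mL

297 ng/mL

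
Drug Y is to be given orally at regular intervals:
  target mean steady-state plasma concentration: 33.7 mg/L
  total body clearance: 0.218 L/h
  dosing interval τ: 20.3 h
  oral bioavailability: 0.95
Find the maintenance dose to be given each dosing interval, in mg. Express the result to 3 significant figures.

157 mg

At steady state, F × (Dose/τ) = Css × CL.
Dose = Css × CL × τ / F = 33.7 × 0.2180 × 20.3 / 0.95 = 157.0 mg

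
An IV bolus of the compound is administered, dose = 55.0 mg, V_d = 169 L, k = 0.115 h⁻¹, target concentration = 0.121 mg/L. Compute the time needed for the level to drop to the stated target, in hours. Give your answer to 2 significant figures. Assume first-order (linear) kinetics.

8.6 h

C₀ = Dose / Vd = 55.00 / 169 = 0.3254 mg/L
t = ln(C₀ / C) / k = ln(0.3254 / 0.121) / 0.1150
  = ln(2.689) / 0.1150 = 0.9892 / 0.1150 = 8.602 h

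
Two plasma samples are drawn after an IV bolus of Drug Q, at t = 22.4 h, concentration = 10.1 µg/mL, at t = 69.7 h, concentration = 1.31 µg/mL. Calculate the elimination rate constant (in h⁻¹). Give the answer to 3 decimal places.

k = ln(C₁/C₂) / (t₂ − t₁) = ln(10.1/1.31) / (69.7 − 22.4)
  = 2.043 / 47.30 = 0.04319 h⁻¹

0.043 h⁻¹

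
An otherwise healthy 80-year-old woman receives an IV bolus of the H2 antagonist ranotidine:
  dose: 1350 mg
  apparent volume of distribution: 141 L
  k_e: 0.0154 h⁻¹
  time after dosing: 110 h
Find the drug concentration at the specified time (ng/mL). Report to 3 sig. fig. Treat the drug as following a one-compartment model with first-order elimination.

1760 ng/mL

C₀ = Dose / Vd = 1350 / 141 = 9.574 mg/L
C = C₀ · e^(−k·t) = 9.574 × e^(−0.01540 × 110)
  = 9.574 × 0.1838 = 1.760 mg/L
Convert: 1.760 mg/L × 1000 = 1760 ng/mL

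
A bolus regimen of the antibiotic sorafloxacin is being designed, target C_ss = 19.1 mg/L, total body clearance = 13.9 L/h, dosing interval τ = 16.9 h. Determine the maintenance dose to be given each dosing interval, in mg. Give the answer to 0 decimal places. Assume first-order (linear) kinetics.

At steady state, Dose/τ = Css × CL.
Dose = Css × CL × τ = 19.1 × 13.90 × 16.9 = 4487 mg

4487 mg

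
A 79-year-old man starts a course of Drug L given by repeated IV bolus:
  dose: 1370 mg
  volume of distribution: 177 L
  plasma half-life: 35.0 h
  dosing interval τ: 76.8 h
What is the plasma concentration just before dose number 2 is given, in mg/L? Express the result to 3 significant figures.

1.69 mg/L

C₀ per dose = Dose / Vd = 1370 / 177 = 7.740 mg/L
k = ln2 / t½ = 0.693147 / 35.0 = 0.01980 h⁻¹
Fraction remaining after one interval: r = e^(−kτ) = e^(−0.01980 × 76.8) = 0.2186
Before dose 2, 1 dose has been given (aged 1τ).
C_trough = C₀ × r = 7.740 × 0.2186 = 1.692 mg/L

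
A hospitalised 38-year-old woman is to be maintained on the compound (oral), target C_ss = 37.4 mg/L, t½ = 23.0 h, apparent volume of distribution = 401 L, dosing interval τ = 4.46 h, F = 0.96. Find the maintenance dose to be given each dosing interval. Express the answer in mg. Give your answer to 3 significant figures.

2100 mg

k = ln2 / t½ = 0.693147 / 23.0 = 0.03014 h⁻¹
CL = k × Vd = 0.03014 × 401 = 12.09 L/h
At steady state, F × (Dose/τ) = Css × CL.
Dose = Css × CL × τ / F = 37.4 × 12.09 × 4.46 / 0.96 = 2101 mg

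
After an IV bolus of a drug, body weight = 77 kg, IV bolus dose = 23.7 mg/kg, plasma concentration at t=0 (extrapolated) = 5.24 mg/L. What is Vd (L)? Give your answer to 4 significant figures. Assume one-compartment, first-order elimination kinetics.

348.3 L

Dose = 23.7 × 77 = 1825 mg
Vd = Dose / C₀ = 1825 / 5.24 = 348.3 L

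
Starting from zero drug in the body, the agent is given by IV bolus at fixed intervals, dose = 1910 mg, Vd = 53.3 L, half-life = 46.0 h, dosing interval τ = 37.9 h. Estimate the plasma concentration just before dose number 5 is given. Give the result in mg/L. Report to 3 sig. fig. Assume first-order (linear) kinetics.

41.8 mg/L

C₀ per dose = Dose / Vd = 1910 / 53.3 = 35.83 mg/L
k = ln2 / t½ = 0.693147 / 46.0 = 0.01507 h⁻¹
Fraction remaining after one interval: r = e^(−kτ) = e^(−0.01507 × 37.9) = 0.5649
Before dose 5, 4 doses have been given (aged 1τ, 2τ, 3τ, 4τ).
C_trough = C₀ × (r + r² + … + r^4) = C₀ × r(1−r^4)/(1−r)
        = 35.83 × 0.5649 × (1 − 0.1018) / (1 − 0.5649) = 41.78 mg/L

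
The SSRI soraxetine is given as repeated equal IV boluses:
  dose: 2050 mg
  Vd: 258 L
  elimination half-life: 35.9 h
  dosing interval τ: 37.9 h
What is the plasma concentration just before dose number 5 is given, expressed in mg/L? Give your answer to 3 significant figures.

6.97 mg/L

C₀ per dose = Dose / Vd = 2050 / 258 = 7.946 mg/L
k = ln2 / t½ = 0.693147 / 35.9 = 0.01931 h⁻¹
Fraction remaining after one interval: r = e^(−kτ) = e^(−0.01931 × 37.9) = 0.4810
Before dose 5, 4 doses have been given (aged 1τ, 2τ, 3τ, 4τ).
C_trough = C₀ × (r + r² + … + r^4) = C₀ × r(1−r^4)/(1−r)
        = 7.946 × 0.4810 × (1 − 0.05353) / (1 − 0.4810) = 6.970 mg/L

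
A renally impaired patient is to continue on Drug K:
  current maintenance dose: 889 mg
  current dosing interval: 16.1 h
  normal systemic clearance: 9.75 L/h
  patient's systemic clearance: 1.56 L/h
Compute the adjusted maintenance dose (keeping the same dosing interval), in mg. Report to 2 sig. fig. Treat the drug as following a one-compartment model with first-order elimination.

To keep the same average steady-state level, dosing rate must scale with clearance.
CL ratio = 1.56 / 9.75 = 0.1600
New dose (same interval) = 889 × 0.1600 = 142.2 mg

140 mg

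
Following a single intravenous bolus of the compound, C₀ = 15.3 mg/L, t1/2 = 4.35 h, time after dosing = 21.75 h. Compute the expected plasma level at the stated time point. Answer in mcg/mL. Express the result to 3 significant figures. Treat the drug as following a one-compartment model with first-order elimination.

k = ln2 / t½ = 0.693147 / 4.35 = 0.1593 h⁻¹
t / t½ = 21.75 / 4.35 = 5 half-lives
C = C₀ × (1/2)^5 = 15.30 × 0.03125 = 0.4781 mg/L
(0.4781 mg/L = 0.4781 mcg/mL)

0.478 mcg/mL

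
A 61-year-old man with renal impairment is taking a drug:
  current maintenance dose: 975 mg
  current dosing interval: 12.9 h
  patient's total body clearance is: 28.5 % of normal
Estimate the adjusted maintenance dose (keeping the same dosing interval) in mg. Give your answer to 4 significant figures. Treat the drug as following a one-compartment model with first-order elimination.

To keep the same average steady-state level, dosing rate must scale with clearance.
CL ratio = 28.5 / 100 = 0.2850
New dose (same interval) = 975 × 0.2850 = 277.9 mg

277.9 mg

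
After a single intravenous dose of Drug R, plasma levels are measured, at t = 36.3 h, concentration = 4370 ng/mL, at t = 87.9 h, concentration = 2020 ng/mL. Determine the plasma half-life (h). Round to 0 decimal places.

k = ln(C₁/C₂) / (t₂ − t₁) = ln(4370/2020) / (87.9 − 36.3)
  = 0.7717 / 51.60 = 0.01496 h⁻¹
t½ = ln2 / k = 0.693147 / 0.01496 = 46.33 h

46 h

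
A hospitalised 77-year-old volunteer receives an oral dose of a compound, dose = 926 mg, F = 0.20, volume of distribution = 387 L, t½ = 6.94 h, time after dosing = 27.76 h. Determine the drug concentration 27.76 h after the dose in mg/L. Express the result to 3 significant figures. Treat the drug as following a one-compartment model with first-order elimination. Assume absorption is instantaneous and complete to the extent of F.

0.0299 mg/L

Amount reaching circulation = F × Dose = 0.20 × 926.0 = 185.2 mg
C₀ = F·Dose / Vd = 185.2 / 387 = 0.4786 mg/L
k = ln2 / t½ = 0.693147 / 6.94 = 0.09988 h⁻¹
t / t½ = 27.76 / 6.94 = 4 half-lives
C = C₀ × (1/2)^4 = 0.4786 × 0.06250 = 0.02991 mg/L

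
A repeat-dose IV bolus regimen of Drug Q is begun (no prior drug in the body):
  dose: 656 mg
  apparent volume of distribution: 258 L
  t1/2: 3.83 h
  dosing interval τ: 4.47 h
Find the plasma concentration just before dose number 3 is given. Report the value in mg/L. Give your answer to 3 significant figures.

1.64 mg/L

C₀ per dose = Dose / Vd = 656 / 258 = 2.543 mg/L
k = ln2 / t½ = 0.693147 / 3.83 = 0.1810 h⁻¹
Fraction remaining after one interval: r = e^(−kτ) = e^(−0.1810 × 4.47) = 0.4453
Before dose 3, 2 doses have been given (aged 1τ, 2τ).
C_trough = C₀ × (r + r²) = 2.543 × (0.4453 + 0.1983) = 1.637 mg/L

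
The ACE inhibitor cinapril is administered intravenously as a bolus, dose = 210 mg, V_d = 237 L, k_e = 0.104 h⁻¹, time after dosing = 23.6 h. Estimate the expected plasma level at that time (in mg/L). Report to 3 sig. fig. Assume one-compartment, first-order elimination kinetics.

0.0761 mg/L

C₀ = Dose / Vd = 210.0 / 237 = 0.8861 mg/L
C = C₀ · e^(−k·t) = 0.8861 × e^(−0.1040 × 23.6)
  = 0.8861 × 0.08591 = 0.07612 mg/L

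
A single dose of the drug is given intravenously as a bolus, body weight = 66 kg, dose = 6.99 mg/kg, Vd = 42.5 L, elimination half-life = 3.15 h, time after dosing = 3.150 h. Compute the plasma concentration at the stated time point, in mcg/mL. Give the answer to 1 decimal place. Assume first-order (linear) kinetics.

5.4 mcg/mL

Total dose = 6.99 × 66 = 461.3 mg
C₀ = Dose / Vd = 461.3 / 42.5 = 10.85 mg/L
k = ln2 / t½ = 0.693147 / 3.15 = 0.2200 h⁻¹
t / t½ = 3.150 / 3.15 = 1 half-lives
C = C₀ × (1/2)^1 = 10.85 × 0.5000 = 5.425 mg/L
(5.425 mg/L = 5.425 mcg/mL)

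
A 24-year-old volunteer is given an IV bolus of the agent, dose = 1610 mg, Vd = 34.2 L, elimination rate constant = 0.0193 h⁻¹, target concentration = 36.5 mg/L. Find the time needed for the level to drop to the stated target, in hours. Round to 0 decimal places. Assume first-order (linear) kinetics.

13 h

C₀ = Dose / Vd = 1610 / 34.2 = 47.08 mg/L
t = ln(C₀ / C) / k = ln(47.08 / 36.5) / 0.01930
  = ln(1.290) / 0.01930 = 0.2546 / 0.01930 = 13.19 h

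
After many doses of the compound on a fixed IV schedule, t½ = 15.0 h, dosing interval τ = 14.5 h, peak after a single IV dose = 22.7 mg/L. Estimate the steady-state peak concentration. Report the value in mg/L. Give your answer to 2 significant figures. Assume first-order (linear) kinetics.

k = ln2 / t½ = 0.693147 / 15.0 = 0.04621 h⁻¹
e^(−kτ) = e^(−0.04621 × 14.5) = 0.5117
Accumulation ratio R = 1 / (1 − e^(−kτ)) = 1 / (1 − 0.5117) = 2.048
Steady-state peak = C₀ × R = 22.7 × 2.048 = 46.49 mg/L

46 mg/L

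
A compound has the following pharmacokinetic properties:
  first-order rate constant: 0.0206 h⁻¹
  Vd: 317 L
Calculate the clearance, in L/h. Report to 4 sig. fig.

6.530 L/h

CL = k × Vd = 0.0206 × 317 = 6.530 L/h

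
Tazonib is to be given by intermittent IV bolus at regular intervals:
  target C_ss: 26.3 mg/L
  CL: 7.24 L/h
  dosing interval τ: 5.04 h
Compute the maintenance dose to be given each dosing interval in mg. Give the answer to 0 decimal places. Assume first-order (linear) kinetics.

At steady state, Dose/τ = Css × CL.
Dose = Css × CL × τ = 26.3 × 7.240 × 5.04 = 959.7 mg

960 mg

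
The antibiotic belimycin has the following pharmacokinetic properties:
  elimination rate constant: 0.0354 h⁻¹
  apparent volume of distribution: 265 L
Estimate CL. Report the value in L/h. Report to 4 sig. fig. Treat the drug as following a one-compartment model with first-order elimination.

CL = k × Vd = 0.0354 × 265 = 9.381 L/h

9.381 L/h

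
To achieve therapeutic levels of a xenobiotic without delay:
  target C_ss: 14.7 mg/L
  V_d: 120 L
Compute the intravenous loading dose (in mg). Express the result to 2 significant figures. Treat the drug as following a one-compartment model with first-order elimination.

1800 mg

LD = Css × Vd = 14.7 × 120 = 1764 mg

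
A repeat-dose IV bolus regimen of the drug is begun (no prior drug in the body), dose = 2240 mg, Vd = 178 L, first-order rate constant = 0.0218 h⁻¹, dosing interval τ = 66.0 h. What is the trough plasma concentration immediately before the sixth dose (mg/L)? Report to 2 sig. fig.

C₀ per dose = Dose / Vd = 2240 / 178 = 12.58 mg/L
Fraction remaining after one interval: r = e^(−kτ) = e^(−0.02180 × 66.0) = 0.2372
Before dose 6, 5 doses have been given (aged 1τ, 2τ, 3τ, 4τ, 5τ).
C_trough = C₀ × (r + r² + … + r^5) = C₀ × r(1−r^5)/(1−r)
        = 12.58 × 0.2372 × (1 − 0.0007509) / (1 − 0.2372) = 3.909 mg/L

3.9 mg/L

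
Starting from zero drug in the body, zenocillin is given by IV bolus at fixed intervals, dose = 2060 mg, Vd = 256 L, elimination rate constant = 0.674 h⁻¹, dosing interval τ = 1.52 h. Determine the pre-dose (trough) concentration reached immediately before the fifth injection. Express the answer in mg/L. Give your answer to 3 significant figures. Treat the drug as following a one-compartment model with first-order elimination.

C₀ per dose = Dose / Vd = 2060 / 256 = 8.047 mg/L
Fraction remaining after one interval: r = e^(−kτ) = e^(−0.6740 × 1.52) = 0.3590
Before dose 5, 4 doses have been given (aged 1τ, 2τ, 3τ, 4τ).
C_trough = C₀ × (r + r² + … + r^4) = C₀ × r(1−r^4)/(1−r)
        = 8.047 × 0.3590 × (1 − 0.01661) / (1 − 0.3590) = 4.432 mg/L

4.43 mg/L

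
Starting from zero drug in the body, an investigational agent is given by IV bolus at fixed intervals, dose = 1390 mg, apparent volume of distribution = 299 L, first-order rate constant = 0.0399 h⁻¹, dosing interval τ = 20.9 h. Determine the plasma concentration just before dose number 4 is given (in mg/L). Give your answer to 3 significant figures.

C₀ per dose = Dose / Vd = 1390 / 299 = 4.649 mg/L
Fraction remaining after one interval: r = e^(−kτ) = e^(−0.03990 × 20.9) = 0.4343
Before dose 4, 3 doses have been given (aged 1τ, 2τ, 3τ).
C_trough = C₀ × (r + r² + … + r^3) = C₀ × r(1−r^3)/(1−r)
        = 4.649 × 0.4343 × (1 − 0.08192) / (1 − 0.4343) = 3.277 mg/L

3.28 mg/L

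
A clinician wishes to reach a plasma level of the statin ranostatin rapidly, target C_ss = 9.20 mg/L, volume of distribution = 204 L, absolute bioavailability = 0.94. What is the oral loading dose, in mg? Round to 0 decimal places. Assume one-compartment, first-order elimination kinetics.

LD = Css × Vd / F = 9.20 × 204 / 0.94 = 1997 mg

1997 mg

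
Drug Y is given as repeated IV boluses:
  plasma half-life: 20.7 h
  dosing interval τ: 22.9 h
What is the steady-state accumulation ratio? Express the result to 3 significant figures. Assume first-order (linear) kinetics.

1.87

k = ln2 / t½ = 0.693147 / 20.7 = 0.03349 h⁻¹
e^(−kτ) = e^(−0.03349 × 22.9) = 0.4644
Accumulation ratio R = 1 / (1 − e^(−kτ)) = 1 / (1 − 0.4644) = 1.867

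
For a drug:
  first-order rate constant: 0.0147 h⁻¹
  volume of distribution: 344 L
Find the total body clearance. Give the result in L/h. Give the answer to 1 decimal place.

CL = k × Vd = 0.0147 × 344 = 5.057 L/h

5.1 L/h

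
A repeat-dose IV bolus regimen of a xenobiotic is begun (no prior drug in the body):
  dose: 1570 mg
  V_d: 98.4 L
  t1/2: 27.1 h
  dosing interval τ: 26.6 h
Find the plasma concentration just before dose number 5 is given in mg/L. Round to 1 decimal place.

15.3 mg/L

C₀ per dose = Dose / Vd = 1570 / 98.4 = 15.96 mg/L
k = ln2 / t½ = 0.693147 / 27.1 = 0.02558 h⁻¹
Fraction remaining after one interval: r = e^(−kτ) = e^(−0.02558 × 26.6) = 0.5064
Before dose 5, 4 doses have been given (aged 1τ, 2τ, 3τ, 4τ).
C_trough = C₀ × (r + r² + … + r^4) = C₀ × r(1−r^4)/(1−r)
        = 15.96 × 0.5064 × (1 − 0.06576) / (1 − 0.5064) = 15.30 mg/L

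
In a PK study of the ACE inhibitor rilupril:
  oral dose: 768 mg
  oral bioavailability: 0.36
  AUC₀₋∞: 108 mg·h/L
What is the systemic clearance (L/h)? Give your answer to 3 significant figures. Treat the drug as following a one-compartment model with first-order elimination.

2.56 L/h

CL = F·Dose / AUC = 0.36 × 768 / 108 = 2.560 L/h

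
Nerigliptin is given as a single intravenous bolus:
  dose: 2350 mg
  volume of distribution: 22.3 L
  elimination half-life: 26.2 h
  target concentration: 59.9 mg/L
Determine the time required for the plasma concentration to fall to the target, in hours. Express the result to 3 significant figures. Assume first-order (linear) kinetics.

21.4 h

C₀ = Dose / Vd = 2350 / 22.3 = 105.4 mg/L
k = ln2 / t½ = 0.693147 / 26.2 = 0.02646 h⁻¹
t = ln(C₀ / C) / k = ln(105.4 / 59.9) / 0.02646
  = ln(1.760) / 0.02646 = 0.5653 / 0.02646 = 21.36 h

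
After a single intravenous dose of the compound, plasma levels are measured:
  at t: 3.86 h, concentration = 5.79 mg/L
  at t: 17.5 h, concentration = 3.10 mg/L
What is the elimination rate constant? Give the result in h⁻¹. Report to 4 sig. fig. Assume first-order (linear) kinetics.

0.04580 h⁻¹

k = ln(C₁/C₂) / (t₂ − t₁) = ln(5.79/3.10) / (17.5 − 3.86)
  = 0.6247 / 13.64 = 0.04580 h⁻¹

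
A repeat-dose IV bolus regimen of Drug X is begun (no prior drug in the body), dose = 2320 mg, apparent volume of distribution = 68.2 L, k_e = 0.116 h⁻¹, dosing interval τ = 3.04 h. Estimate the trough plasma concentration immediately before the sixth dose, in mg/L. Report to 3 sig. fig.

C₀ per dose = Dose / Vd = 2320 / 68.2 = 34.02 mg/L
Fraction remaining after one interval: r = e^(−kτ) = e^(−0.1160 × 3.04) = 0.7028
Before dose 6, 5 doses have been given (aged 1τ, 2τ, 3τ, 4τ, 5τ).
C_trough = C₀ × (r + r² + … + r^5) = C₀ × r(1−r^5)/(1−r)
        = 34.02 × 0.7028 × (1 − 0.1715) / (1 − 0.7028) = 66.65 mg/L

66.7 mg/L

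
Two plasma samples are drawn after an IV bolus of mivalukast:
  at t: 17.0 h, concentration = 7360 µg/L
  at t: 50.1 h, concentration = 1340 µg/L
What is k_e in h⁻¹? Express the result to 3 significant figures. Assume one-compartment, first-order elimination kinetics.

k = ln(C₁/C₂) / (t₂ − t₁) = ln(7360/1340) / (50.1 − 17.0)
  = 1.703 / 33.10 = 0.05145 h⁻¹

0.0515 h⁻¹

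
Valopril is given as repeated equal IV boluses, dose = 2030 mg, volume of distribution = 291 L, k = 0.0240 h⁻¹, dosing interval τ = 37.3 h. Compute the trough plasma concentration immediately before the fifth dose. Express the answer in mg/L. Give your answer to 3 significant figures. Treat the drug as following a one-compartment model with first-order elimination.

C₀ per dose = Dose / Vd = 2030 / 291 = 6.976 mg/L
Fraction remaining after one interval: r = e^(−kτ) = e^(−0.02400 × 37.3) = 0.4085
Before dose 5, 4 doses have been given (aged 1τ, 2τ, 3τ, 4τ).
C_trough = C₀ × (r + r² + … + r^4) = C₀ × r(1−r^4)/(1−r)
        = 6.976 × 0.4085 × (1 − 0.02785) / (1 − 0.4085) = 4.684 mg/L

4.68 mg/L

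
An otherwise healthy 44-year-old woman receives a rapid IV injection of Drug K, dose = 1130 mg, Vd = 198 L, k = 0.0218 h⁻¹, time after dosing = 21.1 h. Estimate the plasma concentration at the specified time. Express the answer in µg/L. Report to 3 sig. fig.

C₀ = Dose / Vd = 1130 / 198 = 5.707 mg/L
C = C₀ · e^(−k·t) = 5.707 × e^(−0.02180 × 21.1)
  = 5.707 × 0.6313 = 3.603 mg/L
Convert: 3.603 mg/L × 1000 = 3603 µg/L

3600 µg/L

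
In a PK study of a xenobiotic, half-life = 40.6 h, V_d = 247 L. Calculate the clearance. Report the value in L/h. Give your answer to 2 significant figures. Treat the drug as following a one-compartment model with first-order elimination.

4.2 L/h

k = ln2 / t½ = 0.693147 / 40.6 = 0.01707 h⁻¹
CL = k × Vd = 0.01707 × 247 = 4.216 L/h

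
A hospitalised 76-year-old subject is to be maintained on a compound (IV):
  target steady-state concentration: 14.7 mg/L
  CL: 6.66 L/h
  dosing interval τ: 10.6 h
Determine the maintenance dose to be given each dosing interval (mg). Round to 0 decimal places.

At steady state, Dose/τ = Css × CL.
Dose = Css × CL × τ = 14.7 × 6.660 × 10.6 = 1038 mg

1038 mg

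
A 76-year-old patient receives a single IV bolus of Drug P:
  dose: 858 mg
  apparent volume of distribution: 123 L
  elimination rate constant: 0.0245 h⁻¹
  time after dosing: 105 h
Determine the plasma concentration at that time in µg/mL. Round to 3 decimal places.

0.533 µg/mL

C₀ = Dose / Vd = 858.0 / 123 = 6.976 mg/L
C = C₀ · e^(−k·t) = 6.976 × e^(−0.02450 × 105)
  = 6.976 × 0.07634 = 0.5325 mg/L
(0.5325 mg/L = 0.5325 µg/mL)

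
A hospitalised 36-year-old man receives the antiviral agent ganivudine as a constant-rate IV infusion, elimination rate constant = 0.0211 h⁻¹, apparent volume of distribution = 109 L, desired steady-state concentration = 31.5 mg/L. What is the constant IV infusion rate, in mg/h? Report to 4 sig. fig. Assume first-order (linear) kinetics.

72.45 mg/h

CL = k × Vd = 0.02110 × 109 = 2.300 L/h
At steady state, infusion rate R₀ = Css × CL = 31.5 × 2.300 = 72.45 mg/h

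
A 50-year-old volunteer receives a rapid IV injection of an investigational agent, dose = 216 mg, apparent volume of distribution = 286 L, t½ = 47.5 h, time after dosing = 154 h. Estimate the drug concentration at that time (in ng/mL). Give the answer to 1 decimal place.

79.8 ng/mL

C₀ = Dose / Vd = 216.0 / 286 = 0.7552 mg/L
k = ln2 / t½ = 0.693147 / 47.5 = 0.01459 h⁻¹
C = C₀ · e^(−k·t) = 0.7552 × e^(−0.01459 × 154)
  = 0.7552 × 0.1057 = 0.07982 mg/L
Convert: 0.07982 mg/L × 1000 = 79.82 ng/mL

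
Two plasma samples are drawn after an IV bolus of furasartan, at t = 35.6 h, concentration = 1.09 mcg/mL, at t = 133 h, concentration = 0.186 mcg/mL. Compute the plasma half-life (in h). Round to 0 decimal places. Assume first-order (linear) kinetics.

38 h

k = ln(C₁/C₂) / (t₂ − t₁) = ln(1.09/0.186) / (133 − 35.6)
  = 1.768 / 97.40 = 0.01815 h⁻¹
t½ = ln2 / k = 0.693147 / 0.01815 = 38.19 h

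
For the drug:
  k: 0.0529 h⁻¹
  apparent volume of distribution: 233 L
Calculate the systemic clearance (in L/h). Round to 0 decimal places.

12 L/h

CL = k × Vd = 0.0529 × 233 = 12.33 L/h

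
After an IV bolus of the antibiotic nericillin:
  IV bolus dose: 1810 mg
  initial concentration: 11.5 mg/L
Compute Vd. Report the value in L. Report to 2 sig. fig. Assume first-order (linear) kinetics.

Vd = Dose / C₀ = 1810 / 11.5 = 157.4 L

160 L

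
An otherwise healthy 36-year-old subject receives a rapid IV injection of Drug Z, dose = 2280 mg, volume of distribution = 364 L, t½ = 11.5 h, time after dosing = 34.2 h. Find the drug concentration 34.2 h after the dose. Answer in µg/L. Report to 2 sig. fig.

C₀ = Dose / Vd = 2280 / 364 = 6.264 mg/L
k = ln2 / t½ = 0.693147 / 11.5 = 0.06027 h⁻¹
C = C₀ · e^(−k·t) = 6.264 × e^(−0.06027 × 34.2)
  = 6.264 × 0.1273 = 0.7974 mg/L
Convert: 0.7974 mg/L × 1000 = 797.4 µg/L

800 µg/L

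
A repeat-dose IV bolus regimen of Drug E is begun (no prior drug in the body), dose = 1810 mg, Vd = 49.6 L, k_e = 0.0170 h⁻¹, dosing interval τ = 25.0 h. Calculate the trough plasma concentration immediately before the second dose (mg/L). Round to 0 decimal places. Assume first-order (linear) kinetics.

24 mg/L

C₀ per dose = Dose / Vd = 1810 / 49.6 = 36.49 mg/L
Fraction remaining after one interval: r = e^(−kτ) = e^(−0.01700 × 25.0) = 0.6538
Before dose 2, 1 dose has been given (aged 1τ).
C_trough = C₀ × r = 36.49 × 0.6538 = 23.86 mg/L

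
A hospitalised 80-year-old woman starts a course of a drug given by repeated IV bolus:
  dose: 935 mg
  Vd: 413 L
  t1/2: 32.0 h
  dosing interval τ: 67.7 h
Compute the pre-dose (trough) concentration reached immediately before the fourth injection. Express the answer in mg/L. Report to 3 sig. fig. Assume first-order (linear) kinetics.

C₀ per dose = Dose / Vd = 935 / 413 = 2.264 mg/L
k = ln2 / t½ = 0.693147 / 32.0 = 0.02166 h⁻¹
Fraction remaining after one interval: r = e^(−kτ) = e^(−0.02166 × 67.7) = 0.2308
Before dose 4, 3 doses have been given (aged 1τ, 2τ, 3τ).
C_trough = C₀ × (r + r² + … + r^3) = C₀ × r(1−r^3)/(1−r)
        = 2.264 × 0.2308 × (1 − 0.01229) / (1 − 0.2308) = 0.6710 mg/L

0.671 mg/L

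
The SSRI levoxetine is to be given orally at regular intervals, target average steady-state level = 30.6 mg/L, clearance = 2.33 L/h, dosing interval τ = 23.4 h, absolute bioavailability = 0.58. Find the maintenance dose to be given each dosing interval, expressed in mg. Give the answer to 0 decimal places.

2877 mg

At steady state, F × (Dose/τ) = Css × CL.
Dose = Css × CL × τ / F = 30.6 × 2.330 × 23.4 / 0.58 = 2877 mg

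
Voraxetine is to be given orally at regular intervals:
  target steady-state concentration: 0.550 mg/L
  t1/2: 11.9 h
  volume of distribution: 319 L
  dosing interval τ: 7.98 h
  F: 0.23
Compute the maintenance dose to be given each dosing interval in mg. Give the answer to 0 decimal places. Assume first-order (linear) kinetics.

k = ln2 / t½ = 0.693147 / 11.9 = 0.05825 h⁻¹
CL = k × Vd = 0.05825 × 319 = 18.58 L/h
At steady state, F × (Dose/τ) = Css × CL.
Dose = Css × CL × τ / F = 0.550 × 18.58 × 7.98 / 0.23 = 354.6 mg

355 mg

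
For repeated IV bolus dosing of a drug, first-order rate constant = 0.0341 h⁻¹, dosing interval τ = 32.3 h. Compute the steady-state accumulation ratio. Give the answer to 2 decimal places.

e^(−kτ) = e^(−0.03410 × 32.3) = 0.3324
Accumulation ratio R = 1 / (1 − e^(−kτ)) = 1 / (1 − 0.3324) = 1.498

1.50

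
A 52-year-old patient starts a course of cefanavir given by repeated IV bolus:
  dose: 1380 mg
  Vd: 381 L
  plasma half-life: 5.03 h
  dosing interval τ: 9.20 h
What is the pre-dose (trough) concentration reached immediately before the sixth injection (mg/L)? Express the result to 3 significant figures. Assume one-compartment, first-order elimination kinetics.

C₀ per dose = Dose / Vd = 1380 / 381 = 3.622 mg/L
k = ln2 / t½ = 0.693147 / 5.03 = 0.1378 h⁻¹
Fraction remaining after one interval: r = e^(−kτ) = e^(−0.1378 × 9.20) = 0.2815
Before dose 6, 5 doses have been given (aged 1τ, 2τ, 3τ, 4τ, 5τ).
C_trough = C₀ × (r + r² + … + r^5) = C₀ × r(1−r^5)/(1−r)
        = 3.622 × 0.2815 × (1 − 0.001768) / (1 − 0.2815) = 1.417 mg/L

1.42 mg/L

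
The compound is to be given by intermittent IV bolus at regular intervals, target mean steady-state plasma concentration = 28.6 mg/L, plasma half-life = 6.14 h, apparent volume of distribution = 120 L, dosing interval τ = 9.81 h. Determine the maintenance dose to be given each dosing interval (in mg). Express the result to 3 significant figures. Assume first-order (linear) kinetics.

3800 mg

k = ln2 / t½ = 0.693147 / 6.14 = 0.1129 h⁻¹
CL = k × Vd = 0.1129 × 120 = 13.55 L/h
At steady state, Dose/τ = Css × CL.
Dose = Css × CL × τ = 28.6 × 13.55 × 9.81 = 3802 mg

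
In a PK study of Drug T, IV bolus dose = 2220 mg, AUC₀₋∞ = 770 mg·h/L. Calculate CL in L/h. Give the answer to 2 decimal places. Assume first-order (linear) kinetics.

2.88 L/h

CL = Dose / AUC = 2220 / 770 = 2.883 L/h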